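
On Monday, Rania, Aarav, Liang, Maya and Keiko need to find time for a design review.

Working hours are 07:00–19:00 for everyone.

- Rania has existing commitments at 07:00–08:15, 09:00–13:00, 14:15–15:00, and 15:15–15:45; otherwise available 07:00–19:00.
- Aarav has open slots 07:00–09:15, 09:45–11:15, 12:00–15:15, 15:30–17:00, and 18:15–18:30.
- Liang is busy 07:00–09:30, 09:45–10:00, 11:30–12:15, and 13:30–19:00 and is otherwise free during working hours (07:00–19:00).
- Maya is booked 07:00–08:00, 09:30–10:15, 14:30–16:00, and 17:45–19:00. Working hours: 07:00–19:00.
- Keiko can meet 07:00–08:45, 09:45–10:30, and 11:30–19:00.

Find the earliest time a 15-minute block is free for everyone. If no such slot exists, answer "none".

13:00

Rania free within 07:00–19:00: 08:15–09:00, 13:00–14:15, 15:00–15:15, 15:45–19:00.
Liang free within 07:00–19:00: 09:30–09:45, 10:00–11:30, 12:15–13:30.
Maya free within 07:00–19:00: 08:00–09:30, 10:15–14:30, 16:00–17:45.
Rania ∩ Aarav: 08:15–09:00, 13:00–14:15, 15:00–15:15, 15:45–17:00, 18:15–18:30.
Rania ∩ Aarav ∩ Liang: 13:00–13:30.
Rania ∩ Aarav ∩ Liang ∩ Maya: 13:00–13:30.
Rania ∩ Aarav ∩ Liang ∩ Maya ∩ Keiko: 13:00–13:30.
Windows ≥ 15 min: 13:00–13:30.
Earliest such window starts at 13:00.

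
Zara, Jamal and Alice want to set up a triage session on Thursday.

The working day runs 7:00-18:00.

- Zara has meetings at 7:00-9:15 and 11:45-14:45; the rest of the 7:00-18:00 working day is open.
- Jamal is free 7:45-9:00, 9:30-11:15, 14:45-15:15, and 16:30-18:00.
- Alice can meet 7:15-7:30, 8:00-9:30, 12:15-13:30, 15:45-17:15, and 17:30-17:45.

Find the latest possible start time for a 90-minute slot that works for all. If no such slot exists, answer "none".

Zara free within 07:00–18:00: 09:15–11:45, 14:45–18:00.
Zara ∩ Jamal: 09:30–11:15, 14:45–15:15, 16:30–18:00.
Zara ∩ Jamal ∩ Alice: 16:30–17:15, 17:30–17:45.
Windows ≥ 90 min: (none).

none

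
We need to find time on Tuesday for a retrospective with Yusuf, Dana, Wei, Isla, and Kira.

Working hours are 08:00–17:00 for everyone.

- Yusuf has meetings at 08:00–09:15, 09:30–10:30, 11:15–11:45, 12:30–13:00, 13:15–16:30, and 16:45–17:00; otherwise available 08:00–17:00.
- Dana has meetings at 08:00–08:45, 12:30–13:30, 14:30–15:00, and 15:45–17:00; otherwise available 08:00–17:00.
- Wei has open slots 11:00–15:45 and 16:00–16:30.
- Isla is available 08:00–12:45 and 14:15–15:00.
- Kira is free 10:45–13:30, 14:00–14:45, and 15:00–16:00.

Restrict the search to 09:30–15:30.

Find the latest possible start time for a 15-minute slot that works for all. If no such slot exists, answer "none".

12:15

Yusuf free within 08:00–17:00: 09:15–09:30, 10:30–11:15, 11:45–12:30, 13:00–13:15, 16:30–16:45.
Dana free within 08:00–17:00: 08:45–12:30, 13:30–14:30, 15:00–15:45.
Yusuf ∩ Dana: 09:15–09:30, 10:30–11:15, 11:45–12:30.
Yusuf ∩ Dana ∩ Wei: 11:00–11:15, 11:45–12:30.
Yusuf ∩ Dana ∩ Wei ∩ Isla: 11:00–11:15, 11:45–12:30.
Yusuf ∩ Dana ∩ Wei ∩ Isla ∩ Kira: 11:00–11:15, 11:45–12:30.
Restricted to 09:30–15:30: 11:00–11:15, 11:45–12:30.
Windows ≥ 15 min: 11:00–11:15, 11:45–12:30.
Latest start in the last window 11:45–12:30 is 12:30 − 15 min = 12:15.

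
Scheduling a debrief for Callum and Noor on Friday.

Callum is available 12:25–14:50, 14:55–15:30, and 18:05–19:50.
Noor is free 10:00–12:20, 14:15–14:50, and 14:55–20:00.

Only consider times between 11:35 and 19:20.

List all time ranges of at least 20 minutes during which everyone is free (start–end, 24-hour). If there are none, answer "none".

14:15–14:50, 14:55–15:30, 18:05–19:20

Callum ∩ Noor: 14:15–14:50, 14:55–15:30, 18:05–19:50.
Restricted to 11:35–19:20: 14:15–14:50, 14:55–15:30, 18:05–19:20.
Windows ≥ 20 min: 14:15–14:50, 14:55–15:30, 18:05–19:20.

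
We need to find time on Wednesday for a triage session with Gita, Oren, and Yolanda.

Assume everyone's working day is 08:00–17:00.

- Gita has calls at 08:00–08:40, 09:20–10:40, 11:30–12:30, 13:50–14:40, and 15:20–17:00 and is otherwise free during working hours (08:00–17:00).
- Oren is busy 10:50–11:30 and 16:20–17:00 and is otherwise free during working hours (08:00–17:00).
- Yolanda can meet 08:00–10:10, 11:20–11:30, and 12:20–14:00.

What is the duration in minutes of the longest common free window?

Gita free within 08:00–17:00: 08:40–09:20, 10:40–11:30, 12:30–13:50, 14:40–15:20.
Oren free within 08:00–17:00: 08:00–10:50, 11:30–16:20.
Gita ∩ Oren: 08:40–09:20, 10:40–10:50, 12:30–13:50, 14:40–15:20.
Gita ∩ Oren ∩ Yolanda: 08:40–09:20, 12:30–13:50.
Common window lengths: 40, 80 min; longest is 80.

80 minutes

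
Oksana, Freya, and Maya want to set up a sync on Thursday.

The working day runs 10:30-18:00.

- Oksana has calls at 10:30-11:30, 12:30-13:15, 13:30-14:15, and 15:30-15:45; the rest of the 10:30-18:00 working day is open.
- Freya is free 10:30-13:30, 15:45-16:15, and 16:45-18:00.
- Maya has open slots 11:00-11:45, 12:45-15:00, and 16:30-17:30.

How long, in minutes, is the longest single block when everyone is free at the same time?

Oksana free within 10:30–18:00: 11:30–12:30, 13:15–13:30, 14:15–15:30, 15:45–18:00.
Oksana ∩ Freya: 11:30–12:30, 13:15–13:30, 15:45–16:15, 16:45–18:00.
Oksana ∩ Freya ∩ Maya: 11:30–11:45, 13:15–13:30, 16:45–17:30.
Common window lengths: 15, 15, 45 min; longest is 45.

45 minutes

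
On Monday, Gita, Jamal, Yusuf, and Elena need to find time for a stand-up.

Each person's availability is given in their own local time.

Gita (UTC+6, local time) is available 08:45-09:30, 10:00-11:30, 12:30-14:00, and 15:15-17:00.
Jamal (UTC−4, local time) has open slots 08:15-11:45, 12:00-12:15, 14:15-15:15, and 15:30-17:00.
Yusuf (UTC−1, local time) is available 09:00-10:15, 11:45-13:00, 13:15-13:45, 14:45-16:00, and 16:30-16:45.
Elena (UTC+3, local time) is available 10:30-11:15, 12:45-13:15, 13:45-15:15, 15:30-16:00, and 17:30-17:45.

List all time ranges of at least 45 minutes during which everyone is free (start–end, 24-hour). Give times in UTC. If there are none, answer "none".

Gita → UTC: 02:45–03:30, 04:00–05:30, 06:30–08:00, 09:15–11:00.
Jamal → UTC: 12:15–15:45, 16:00–16:15, 18:15–19:15, 19:30–21:00.
Yusuf → UTC: 10:00–11:15, 12:45–14:00, 14:15–14:45, 15:45–17:00, 17:30–17:45.
Elena → UTC: 07:30–08:15, 09:45–10:15, 10:45–12:15, 12:30–13:00, 14:30–14:45.
Gita ∩ Jamal: (none).
Gita ∩ Jamal ∩ Yusuf: (none).
Gita ∩ Jamal ∩ Yusuf ∩ Elena: (none).
Windows ≥ 45 min: (none).

none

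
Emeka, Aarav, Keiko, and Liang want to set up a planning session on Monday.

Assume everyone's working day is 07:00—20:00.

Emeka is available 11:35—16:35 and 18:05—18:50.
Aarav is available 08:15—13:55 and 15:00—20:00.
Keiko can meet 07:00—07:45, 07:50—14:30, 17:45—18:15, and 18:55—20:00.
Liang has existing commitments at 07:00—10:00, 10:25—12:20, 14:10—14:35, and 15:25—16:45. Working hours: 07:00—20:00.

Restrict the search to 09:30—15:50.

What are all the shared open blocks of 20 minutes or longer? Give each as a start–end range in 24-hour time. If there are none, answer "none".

12:20–13:55

Liang free within 07:00–20:00: 10:00–10:25, 12:20–14:10, 14:35–15:25, 16:45–20:00.
Emeka ∩ Aarav: 11:35–13:55, 15:00–16:35, 18:05–18:50.
Emeka ∩ Aarav ∩ Keiko: 11:35–13:55, 18:05–18:15.
Emeka ∩ Aarav ∩ Keiko ∩ Liang: 12:20–13:55, 18:05–18:15.
Restricted to 09:30–15:50: 12:20–13:55.
Windows ≥ 20 min: 12:20–13:55.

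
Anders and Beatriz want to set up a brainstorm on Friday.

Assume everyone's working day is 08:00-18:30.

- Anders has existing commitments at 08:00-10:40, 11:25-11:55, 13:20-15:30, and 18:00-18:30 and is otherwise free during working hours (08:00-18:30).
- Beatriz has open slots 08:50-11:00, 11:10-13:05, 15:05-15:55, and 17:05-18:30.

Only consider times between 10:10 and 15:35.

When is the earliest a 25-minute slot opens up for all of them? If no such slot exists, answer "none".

11:55

Anders free within 08:00–18:30: 10:40–11:25, 11:55–13:20, 15:30–18:00.
Anders ∩ Beatriz: 10:40–11:00, 11:10–11:25, 11:55–13:05, 15:30–15:55, 17:05–18:00.
Restricted to 10:10–15:35: 10:40–11:00, 11:10–11:25, 11:55–13:05, 15:30–15:35.
Windows ≥ 25 min: 11:55–13:05.
Earliest such window starts at 11:55.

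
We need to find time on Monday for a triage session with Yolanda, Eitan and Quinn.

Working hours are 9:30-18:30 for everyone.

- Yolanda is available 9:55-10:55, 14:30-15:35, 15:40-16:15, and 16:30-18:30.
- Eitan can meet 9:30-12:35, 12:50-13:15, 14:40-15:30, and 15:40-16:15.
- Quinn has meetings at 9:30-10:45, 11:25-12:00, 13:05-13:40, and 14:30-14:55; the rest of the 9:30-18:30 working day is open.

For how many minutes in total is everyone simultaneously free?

80 minutes

Quinn free within 09:30–18:30: 10:45–11:25, 12:00–13:05, 13:40–14:30, 14:55–18:30.
Yolanda ∩ Eitan: 09:55–10:55, 14:40–15:30, 15:40–16:15.
Yolanda ∩ Eitan ∩ Quinn: 10:45–10:55, 14:55–15:30, 15:40–16:15.
Total common minutes: 10 + 35 + 35 = 80.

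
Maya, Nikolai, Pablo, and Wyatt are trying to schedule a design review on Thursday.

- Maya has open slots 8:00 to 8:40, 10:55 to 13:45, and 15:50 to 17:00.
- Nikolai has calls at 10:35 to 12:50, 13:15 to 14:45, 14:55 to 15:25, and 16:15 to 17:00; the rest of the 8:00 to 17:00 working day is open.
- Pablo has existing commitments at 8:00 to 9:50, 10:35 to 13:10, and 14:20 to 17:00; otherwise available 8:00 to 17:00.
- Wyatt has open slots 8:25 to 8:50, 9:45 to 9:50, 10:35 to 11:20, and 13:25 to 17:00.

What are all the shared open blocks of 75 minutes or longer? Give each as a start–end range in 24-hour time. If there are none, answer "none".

none

Nikolai free within 08:00–17:00: 08:00–10:35, 12:50–13:15, 14:45–14:55, 15:25–16:15.
Pablo free within 08:00–17:00: 09:50–10:35, 13:10–14:20.
Maya ∩ Nikolai: 08:00–08:40, 12:50–13:15, 15:50–16:15.
Maya ∩ Nikolai ∩ Pablo: 13:10–13:15.
Maya ∩ Nikolai ∩ Pablo ∩ Wyatt: (none).
Windows ≥ 75 min: (none).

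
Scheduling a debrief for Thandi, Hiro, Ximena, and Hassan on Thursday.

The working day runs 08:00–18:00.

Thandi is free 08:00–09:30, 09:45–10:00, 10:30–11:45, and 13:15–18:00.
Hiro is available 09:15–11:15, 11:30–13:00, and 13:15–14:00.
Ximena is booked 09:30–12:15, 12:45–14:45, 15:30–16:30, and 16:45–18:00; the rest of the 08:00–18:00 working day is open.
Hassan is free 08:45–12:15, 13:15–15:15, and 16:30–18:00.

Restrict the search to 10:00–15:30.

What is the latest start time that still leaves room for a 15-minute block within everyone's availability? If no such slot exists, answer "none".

Ximena free within 08:00–18:00: 08:00–09:30, 12:15–12:45, 14:45–15:30, 16:30–16:45.
Thandi ∩ Hiro: 09:15–09:30, 09:45–10:00, 10:30–11:15, 11:30–11:45, 13:15–14:00.
Thandi ∩ Hiro ∩ Ximena: 09:15–09:30.
Thandi ∩ Hiro ∩ Ximena ∩ Hassan: 09:15–09:30.
Restricted to 10:00–15:30: (none).
Windows ≥ 15 min: (none).

none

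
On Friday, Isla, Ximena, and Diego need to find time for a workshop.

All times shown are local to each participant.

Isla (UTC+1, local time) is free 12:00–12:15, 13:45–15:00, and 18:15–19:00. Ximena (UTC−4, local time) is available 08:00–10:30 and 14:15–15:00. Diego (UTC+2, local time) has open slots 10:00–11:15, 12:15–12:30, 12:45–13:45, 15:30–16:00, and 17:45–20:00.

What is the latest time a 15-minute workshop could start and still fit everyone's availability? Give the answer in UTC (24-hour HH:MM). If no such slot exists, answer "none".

Isla → UTC: 11:00–11:15, 12:45–14:00, 17:15–18:00.
Ximena → UTC: 12:00–14:30, 18:15–19:00.
Diego → UTC: 08:00–09:15, 10:15–10:30, 10:45–11:45, 13:30–14:00, 15:45–18:00.
Isla ∩ Ximena: 12:45–14:00.
Isla ∩ Ximena ∩ Diego: 13:30–14:00.
Windows ≥ 15 min: 13:30–14:00.
Latest start in the last window 13:30–14:00 is 14:00 − 15 min = 13:45.

13:45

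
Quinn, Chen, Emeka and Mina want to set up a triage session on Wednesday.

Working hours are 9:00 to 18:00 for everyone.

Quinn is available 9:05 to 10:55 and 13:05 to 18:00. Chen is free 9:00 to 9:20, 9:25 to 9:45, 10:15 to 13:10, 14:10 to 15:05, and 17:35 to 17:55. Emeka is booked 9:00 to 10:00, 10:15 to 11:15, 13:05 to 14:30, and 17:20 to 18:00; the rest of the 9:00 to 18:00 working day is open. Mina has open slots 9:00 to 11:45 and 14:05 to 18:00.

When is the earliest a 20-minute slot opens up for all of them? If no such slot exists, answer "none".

Emeka free within 09:00–18:00: 10:00–10:15, 11:15–13:05, 14:30–17:20.
Quinn ∩ Chen: 09:05–09:20, 09:25–09:45, 10:15–10:55, 13:05–13:10, 14:10–15:05, 17:35–17:55.
Quinn ∩ Chen ∩ Emeka: 14:30–15:05.
Quinn ∩ Chen ∩ Emeka ∩ Mina: 14:30–15:05.
Windows ≥ 20 min: 14:30–15:05.
Earliest such window starts at 14:30.

14:30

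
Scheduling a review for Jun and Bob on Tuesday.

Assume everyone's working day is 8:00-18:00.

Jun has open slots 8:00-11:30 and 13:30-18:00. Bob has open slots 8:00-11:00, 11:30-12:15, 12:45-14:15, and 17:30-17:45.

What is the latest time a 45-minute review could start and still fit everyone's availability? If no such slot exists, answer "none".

13:30

Jun ∩ Bob: 08:00–11:00, 13:30–14:15, 17:30–17:45.
Windows ≥ 45 min: 08:00–11:00, 13:30–14:15.
Latest start in the last window 13:30–14:15 is 14:15 − 45 min = 13:30.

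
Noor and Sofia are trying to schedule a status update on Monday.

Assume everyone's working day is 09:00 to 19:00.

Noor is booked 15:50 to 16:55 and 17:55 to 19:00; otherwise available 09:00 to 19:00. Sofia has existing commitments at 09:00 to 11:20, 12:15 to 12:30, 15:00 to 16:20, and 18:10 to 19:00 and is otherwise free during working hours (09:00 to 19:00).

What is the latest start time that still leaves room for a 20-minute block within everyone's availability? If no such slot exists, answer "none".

17:35

Noor free within 09:00–19:00: 09:00–15:50, 16:55–17:55.
Sofia free within 09:00–19:00: 11:20–12:15, 12:30–15:00, 16:20–18:10.
Noor ∩ Sofia: 11:20–12:15, 12:30–15:00, 16:55–17:55.
Windows ≥ 20 min: 11:20–12:15, 12:30–15:00, 16:55–17:55.
Latest start in the last window 16:55–17:55 is 17:55 − 20 min = 17:35.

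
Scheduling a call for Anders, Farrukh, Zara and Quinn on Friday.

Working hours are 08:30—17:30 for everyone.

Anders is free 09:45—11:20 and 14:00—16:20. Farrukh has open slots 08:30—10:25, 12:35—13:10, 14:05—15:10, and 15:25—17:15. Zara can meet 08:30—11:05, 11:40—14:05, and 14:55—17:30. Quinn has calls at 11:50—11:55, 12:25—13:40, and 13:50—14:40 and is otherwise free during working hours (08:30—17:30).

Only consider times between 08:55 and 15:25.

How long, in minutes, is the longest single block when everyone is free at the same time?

40 minutes

Quinn free within 08:30–17:30: 08:30–11:50, 11:55–12:25, 13:40–13:50, 14:40–17:30.
Anders ∩ Farrukh: 09:45–10:25, 14:05–15:10, 15:25–16:20.
Anders ∩ Farrukh ∩ Zara: 09:45–10:25, 14:55–15:10, 15:25–16:20.
Anders ∩ Farrukh ∩ Zara ∩ Quinn: 09:45–10:25, 14:55–15:10, 15:25–16:20.
Restricted to 08:55–15:25: 09:45–10:25, 14:55–15:10.
Common window lengths: 40, 15 min; longest is 40.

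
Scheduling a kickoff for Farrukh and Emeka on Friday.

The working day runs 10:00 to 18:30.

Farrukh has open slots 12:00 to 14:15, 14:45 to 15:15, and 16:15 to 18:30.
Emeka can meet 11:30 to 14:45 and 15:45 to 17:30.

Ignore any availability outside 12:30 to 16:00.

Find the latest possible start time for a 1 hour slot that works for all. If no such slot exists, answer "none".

13:15

Farrukh ∩ Emeka: 12:00–14:15, 16:15–17:30.
Restricted to 12:30–16:00: 12:30–14:15.
Windows ≥ 60 min: 12:30–14:15.
Latest start in the last window 12:30–14:15 is 14:15 − 60 min = 13:15.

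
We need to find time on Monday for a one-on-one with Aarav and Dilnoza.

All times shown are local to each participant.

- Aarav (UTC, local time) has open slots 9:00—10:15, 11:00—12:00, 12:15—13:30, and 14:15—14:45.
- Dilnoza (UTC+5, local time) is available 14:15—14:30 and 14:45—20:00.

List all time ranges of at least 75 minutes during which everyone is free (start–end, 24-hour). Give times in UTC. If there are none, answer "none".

Aarav → UTC: 09:00–10:15, 11:00–12:00, 12:15–13:30, 14:15–14:45.
Dilnoza → UTC: 09:15–09:30, 09:45–15:00.
Aarav ∩ Dilnoza: 09:15–09:30, 09:45–10:15, 11:00–12:00, 12:15–13:30, 14:15–14:45.
Windows ≥ 75 min: 12:15–13:30.

12:15–13:30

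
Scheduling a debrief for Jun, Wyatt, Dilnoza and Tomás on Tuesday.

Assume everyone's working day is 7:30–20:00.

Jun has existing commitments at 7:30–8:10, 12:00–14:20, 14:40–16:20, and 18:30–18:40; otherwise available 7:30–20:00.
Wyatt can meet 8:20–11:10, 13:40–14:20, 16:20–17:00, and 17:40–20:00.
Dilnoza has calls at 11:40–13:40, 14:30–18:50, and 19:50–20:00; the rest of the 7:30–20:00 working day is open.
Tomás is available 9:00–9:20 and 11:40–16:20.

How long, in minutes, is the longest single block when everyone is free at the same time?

Jun free within 07:30–20:00: 08:10–12:00, 14:20–14:40, 16:20–18:30, 18:40–20:00.
Dilnoza free within 07:30–20:00: 07:30–11:40, 13:40–14:30, 18:50–19:50.
Jun ∩ Wyatt: 08:20–11:10, 16:20–17:00, 17:40–18:30, 18:40–20:00.
Jun ∩ Wyatt ∩ Dilnoza: 08:20–11:10, 18:50–19:50.
Jun ∩ Wyatt ∩ Dilnoza ∩ Tomás: 09:00–09:20.
Single common window of 20 minutes.

20 minutes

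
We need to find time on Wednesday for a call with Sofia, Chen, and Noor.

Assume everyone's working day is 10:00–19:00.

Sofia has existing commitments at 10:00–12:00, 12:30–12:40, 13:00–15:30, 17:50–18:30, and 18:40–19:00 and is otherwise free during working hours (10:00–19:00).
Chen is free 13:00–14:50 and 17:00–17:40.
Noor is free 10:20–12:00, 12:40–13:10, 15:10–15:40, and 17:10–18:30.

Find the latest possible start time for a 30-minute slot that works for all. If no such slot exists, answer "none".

Sofia free within 10:00–19:00: 12:00–12:30, 12:40–13:00, 15:30–17:50, 18:30–18:40.
Sofia ∩ Chen: 17:00–17:40.
Sofia ∩ Chen ∩ Noor: 17:10–17:40.
Windows ≥ 30 min: 17:10–17:40.
Latest start in the last window 17:10–17:40 is 17:40 − 30 min = 17:10.

17:10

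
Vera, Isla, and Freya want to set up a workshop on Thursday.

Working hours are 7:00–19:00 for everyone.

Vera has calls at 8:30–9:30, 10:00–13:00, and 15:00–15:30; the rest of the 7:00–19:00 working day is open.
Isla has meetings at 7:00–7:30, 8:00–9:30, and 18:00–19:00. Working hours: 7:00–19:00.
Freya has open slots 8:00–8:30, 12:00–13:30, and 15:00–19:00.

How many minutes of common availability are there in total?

Vera free within 07:00–19:00: 07:00–08:30, 09:30–10:00, 13:00–15:00, 15:30–19:00.
Isla free within 07:00–19:00: 07:30–08:00, 09:30–18:00.
Vera ∩ Isla: 07:30–08:00, 09:30–10:00, 13:00–15:00, 15:30–18:00.
Vera ∩ Isla ∩ Freya: 13:00–13:30, 15:30–18:00.
Total common minutes: 30 + 150 = 180.

180 minutes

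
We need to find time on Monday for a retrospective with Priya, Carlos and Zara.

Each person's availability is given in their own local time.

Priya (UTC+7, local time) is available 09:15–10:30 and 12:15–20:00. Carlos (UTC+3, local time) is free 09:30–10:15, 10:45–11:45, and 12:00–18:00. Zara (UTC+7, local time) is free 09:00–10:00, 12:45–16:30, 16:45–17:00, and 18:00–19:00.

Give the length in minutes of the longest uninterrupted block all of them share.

60 minutes

Priya → UTC: 02:15–03:30, 05:15–13:00.
Carlos → UTC: 06:30–07:15, 07:45–08:45, 09:00–15:00.
Zara → UTC: 02:00–03:00, 05:45–09:30, 09:45–10:00, 11:00–12:00.
Priya ∩ Carlos: 06:30–07:15, 07:45–08:45, 09:00–13:00.
Priya ∩ Carlos ∩ Zara: 06:30–07:15, 07:45–08:45, 09:00–09:30, 09:45–10:00, 11:00–12:00.
Common window lengths: 45, 60, 30, 15, 60 min; longest is 60.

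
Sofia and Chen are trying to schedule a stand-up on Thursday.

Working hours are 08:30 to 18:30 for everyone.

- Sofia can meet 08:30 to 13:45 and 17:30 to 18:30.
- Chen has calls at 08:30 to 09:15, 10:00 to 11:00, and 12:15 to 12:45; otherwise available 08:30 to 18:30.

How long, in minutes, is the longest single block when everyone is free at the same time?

75 minutes

Chen free within 08:30–18:30: 09:15–10:00, 11:00–12:15, 12:45–18:30.
Sofia ∩ Chen: 09:15–10:00, 11:00–12:15, 12:45–13:45, 17:30–18:30.
Common window lengths: 45, 75, 60, 60 min; longest is 75.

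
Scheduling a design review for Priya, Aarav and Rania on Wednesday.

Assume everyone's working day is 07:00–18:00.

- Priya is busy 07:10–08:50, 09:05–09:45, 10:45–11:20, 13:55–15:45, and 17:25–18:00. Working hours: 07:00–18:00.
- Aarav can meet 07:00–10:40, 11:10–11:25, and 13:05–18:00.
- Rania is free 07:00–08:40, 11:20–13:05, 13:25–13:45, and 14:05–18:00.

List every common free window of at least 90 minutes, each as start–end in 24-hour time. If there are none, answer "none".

15:45–17:25

Priya free within 07:00–18:00: 07:00–07:10, 08:50–09:05, 09:45–10:45, 11:20–13:55, 15:45–17:25.
Priya ∩ Aarav: 07:00–07:10, 08:50–09:05, 09:45–10:40, 11:20–11:25, 13:05–13:55, 15:45–17:25.
Priya ∩ Aarav ∩ Rania: 07:00–07:10, 11:20–11:25, 13:25–13:45, 15:45–17:25.
Windows ≥ 90 min: 15:45–17:25.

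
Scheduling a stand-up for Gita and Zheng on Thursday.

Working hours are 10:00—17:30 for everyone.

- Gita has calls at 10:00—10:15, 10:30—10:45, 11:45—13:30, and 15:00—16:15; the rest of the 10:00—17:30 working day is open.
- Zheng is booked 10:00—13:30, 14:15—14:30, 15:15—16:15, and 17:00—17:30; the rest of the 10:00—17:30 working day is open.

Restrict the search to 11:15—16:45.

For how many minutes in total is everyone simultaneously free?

105 minutes

Gita free within 10:00–17:30: 10:15–10:30, 10:45–11:45, 13:30–15:00, 16:15–17:30.
Zheng free within 10:00–17:30: 13:30–14:15, 14:30–15:15, 16:15–17:00.
Gita ∩ Zheng: 13:30–14:15, 14:30–15:00, 16:15–17:00.
Restricted to 11:15–16:45: 13:30–14:15, 14:30–15:00, 16:15–16:45.
Total common minutes: 45 + 30 + 30 = 105.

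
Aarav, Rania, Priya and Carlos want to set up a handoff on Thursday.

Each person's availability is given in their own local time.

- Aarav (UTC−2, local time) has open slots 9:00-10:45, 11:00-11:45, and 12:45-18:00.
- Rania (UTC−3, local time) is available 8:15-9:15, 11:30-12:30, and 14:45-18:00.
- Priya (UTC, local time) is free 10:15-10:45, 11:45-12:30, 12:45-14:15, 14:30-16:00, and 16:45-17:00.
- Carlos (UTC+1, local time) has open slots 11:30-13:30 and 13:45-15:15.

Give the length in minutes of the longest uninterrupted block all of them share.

Aarav → UTC: 11:00–12:45, 13:00–13:45, 14:45–20:00.
Rania → UTC: 11:15–12:15, 14:30–15:30, 17:45–21:00.
Priya → UTC: 10:15–10:45, 11:45–12:30, 12:45–14:15, 14:30–16:00, 16:45–17:00.
Carlos → UTC: 10:30–12:30, 12:45–14:15.
Aarav ∩ Rania: 11:15–12:15, 14:45–15:30, 17:45–20:00.
Aarav ∩ Rania ∩ Priya: 11:45–12:15, 14:45–15:30.
Aarav ∩ Rania ∩ Priya ∩ Carlos: 11:45–12:15.
Single common window of 30 minutes.

30 minutes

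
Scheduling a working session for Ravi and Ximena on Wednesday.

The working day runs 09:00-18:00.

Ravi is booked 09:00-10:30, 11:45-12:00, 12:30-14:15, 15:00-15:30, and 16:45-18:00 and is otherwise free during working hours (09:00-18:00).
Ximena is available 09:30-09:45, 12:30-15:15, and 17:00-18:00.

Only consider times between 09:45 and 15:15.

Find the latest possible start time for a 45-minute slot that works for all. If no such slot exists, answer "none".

14:15

Ravi free within 09:00–18:00: 10:30–11:45, 12:00–12:30, 14:15–15:00, 15:30–16:45.
Ravi ∩ Ximena: 14:15–15:00.
Restricted to 09:45–15:15: 14:15–15:00.
Windows ≥ 45 min: 14:15–15:00.
Latest start in the last window 14:15–15:00 is 15:00 − 45 min = 14:15.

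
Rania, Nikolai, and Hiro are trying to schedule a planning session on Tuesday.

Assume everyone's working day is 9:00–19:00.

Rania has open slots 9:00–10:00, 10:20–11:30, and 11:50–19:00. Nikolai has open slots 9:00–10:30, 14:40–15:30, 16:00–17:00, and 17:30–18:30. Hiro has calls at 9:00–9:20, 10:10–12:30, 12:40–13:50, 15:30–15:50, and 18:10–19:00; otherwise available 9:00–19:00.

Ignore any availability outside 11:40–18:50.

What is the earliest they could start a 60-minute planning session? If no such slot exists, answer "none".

16:00

Hiro free within 09:00–19:00: 09:20–10:10, 12:30–12:40, 13:50–15:30, 15:50–18:10.
Rania ∩ Nikolai: 09:00–10:00, 10:20–10:30, 14:40–15:30, 16:00–17:00, 17:30–18:30.
Rania ∩ Nikolai ∩ Hiro: 09:20–10:00, 14:40–15:30, 16:00–17:00, 17:30–18:10.
Restricted to 11:40–18:50: 14:40–15:30, 16:00–17:00, 17:30–18:10.
Windows ≥ 60 min: 16:00–17:00.
Earliest such window starts at 16:00.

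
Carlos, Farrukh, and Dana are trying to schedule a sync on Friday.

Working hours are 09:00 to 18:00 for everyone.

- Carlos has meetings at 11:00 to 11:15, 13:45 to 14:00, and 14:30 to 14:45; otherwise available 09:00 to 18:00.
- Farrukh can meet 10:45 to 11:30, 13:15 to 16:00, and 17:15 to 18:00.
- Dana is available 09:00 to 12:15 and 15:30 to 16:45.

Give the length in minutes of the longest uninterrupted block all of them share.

30 minutes

Carlos free within 09:00–18:00: 09:00–11:00, 11:15–13:45, 14:00–14:30, 14:45–18:00.
Carlos ∩ Farrukh: 10:45–11:00, 11:15–11:30, 13:15–13:45, 14:00–14:30, 14:45–16:00, 17:15–18:00.
Carlos ∩ Farrukh ∩ Dana: 10:45–11:00, 11:15–11:30, 15:30–16:00.
Common window lengths: 15, 15, 30 min; longest is 30.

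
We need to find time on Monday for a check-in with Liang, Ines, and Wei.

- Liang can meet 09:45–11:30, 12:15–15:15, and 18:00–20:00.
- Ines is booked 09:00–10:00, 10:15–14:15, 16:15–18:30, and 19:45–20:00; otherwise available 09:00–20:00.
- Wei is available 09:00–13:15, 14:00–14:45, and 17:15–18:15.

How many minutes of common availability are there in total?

45 minutes

Ines free within 09:00–20:00: 10:00–10:15, 14:15–16:15, 18:30–19:45.
Liang ∩ Ines: 10:00–10:15, 14:15–15:15, 18:30–19:45.
Liang ∩ Ines ∩ Wei: 10:00–10:15, 14:15–14:45.
Total common minutes: 15 + 30 = 45.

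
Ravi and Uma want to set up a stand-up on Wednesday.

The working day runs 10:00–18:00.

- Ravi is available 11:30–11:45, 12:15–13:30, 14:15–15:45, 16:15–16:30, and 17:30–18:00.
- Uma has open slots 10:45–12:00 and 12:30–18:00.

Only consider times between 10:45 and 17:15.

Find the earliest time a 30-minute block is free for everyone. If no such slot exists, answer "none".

12:30

Ravi ∩ Uma: 11:30–11:45, 12:30–13:30, 14:15–15:45, 16:15–16:30, 17:30–18:00.
Restricted to 10:45–17:15: 11:30–11:45, 12:30–13:30, 14:15–15:45, 16:15–16:30.
Windows ≥ 30 min: 12:30–13:30, 14:15–15:45.
Earliest such window starts at 12:30.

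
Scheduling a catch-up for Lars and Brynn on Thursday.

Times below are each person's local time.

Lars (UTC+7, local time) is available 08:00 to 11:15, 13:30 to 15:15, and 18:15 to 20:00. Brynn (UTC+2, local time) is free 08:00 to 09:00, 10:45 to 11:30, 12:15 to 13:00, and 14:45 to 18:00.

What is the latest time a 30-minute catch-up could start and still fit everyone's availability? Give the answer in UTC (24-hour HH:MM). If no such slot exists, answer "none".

06:30

Lars → UTC: 01:00–04:15, 06:30–08:15, 11:15–13:00.
Brynn → UTC: 06:00–07:00, 08:45–09:30, 10:15–11:00, 12:45–16:00.
Lars ∩ Brynn: 06:30–07:00, 12:45–13:00.
Windows ≥ 30 min: 06:30–07:00.
Latest start in the last window 06:30–07:00 is 07:00 − 30 min = 06:30.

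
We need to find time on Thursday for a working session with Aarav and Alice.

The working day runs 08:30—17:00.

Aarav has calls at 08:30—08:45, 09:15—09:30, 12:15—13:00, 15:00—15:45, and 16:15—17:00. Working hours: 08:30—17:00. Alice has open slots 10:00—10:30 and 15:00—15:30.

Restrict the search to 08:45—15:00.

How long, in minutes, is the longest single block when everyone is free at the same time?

Aarav free within 08:30–17:00: 08:45–09:15, 09:30–12:15, 13:00–15:00, 15:45–16:15.
Aarav ∩ Alice: 10:00–10:30.
Restricted to 08:45–15:00: 10:00–10:30.
Single common window of 30 minutes.

30 minutes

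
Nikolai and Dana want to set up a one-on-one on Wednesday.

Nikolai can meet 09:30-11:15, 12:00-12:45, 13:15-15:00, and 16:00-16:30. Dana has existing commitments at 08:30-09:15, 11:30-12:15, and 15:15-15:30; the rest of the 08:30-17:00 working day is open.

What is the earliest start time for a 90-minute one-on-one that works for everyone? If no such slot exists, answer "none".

Dana free within 08:30–17:00: 09:15–11:30, 12:15–15:15, 15:30–17:00.
Nikolai ∩ Dana: 09:30–11:15, 12:15–12:45, 13:15–15:00, 16:00–16:30.
Windows ≥ 90 min: 09:30–11:15, 13:15–15:00.
Earliest such window starts at 09:30.

09:30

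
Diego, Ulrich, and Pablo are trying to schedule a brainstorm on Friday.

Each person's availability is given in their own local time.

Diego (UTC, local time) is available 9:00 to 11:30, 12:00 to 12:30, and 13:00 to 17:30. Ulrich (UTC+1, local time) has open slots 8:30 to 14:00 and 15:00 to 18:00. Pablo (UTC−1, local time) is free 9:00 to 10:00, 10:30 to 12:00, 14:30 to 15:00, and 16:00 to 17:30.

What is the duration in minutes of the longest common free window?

Diego → UTC: 09:00–11:30, 12:00–12:30, 13:00–17:30.
Ulrich → UTC: 07:30–13:00, 14:00–17:00.
Pablo → UTC: 10:00–11:00, 11:30–13:00, 15:30–16:00, 17:00–18:30.
Diego ∩ Ulrich: 09:00–11:30, 12:00–12:30, 14:00–17:00.
Diego ∩ Ulrich ∩ Pablo: 10:00–11:00, 12:00–12:30, 15:30–16:00.
Common window lengths: 60, 30, 30 min; longest is 60.

60 minutes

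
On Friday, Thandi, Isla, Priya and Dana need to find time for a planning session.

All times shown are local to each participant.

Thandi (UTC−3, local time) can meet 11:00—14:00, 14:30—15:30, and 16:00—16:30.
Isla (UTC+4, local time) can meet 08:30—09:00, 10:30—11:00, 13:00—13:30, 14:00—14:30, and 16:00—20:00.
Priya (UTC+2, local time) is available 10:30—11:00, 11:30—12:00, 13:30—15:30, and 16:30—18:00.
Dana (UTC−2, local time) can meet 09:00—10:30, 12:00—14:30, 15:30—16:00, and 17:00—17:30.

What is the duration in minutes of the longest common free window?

Thandi → UTC: 14:00–17:00, 17:30–18:30, 19:00–19:30.
Isla → UTC: 04:30–05:00, 06:30–07:00, 09:00–09:30, 10:00–10:30, 12:00–16:00.
Priya → UTC: 08:30–09:00, 09:30–10:00, 11:30–13:30, 14:30–16:00.
Dana → UTC: 11:00–12:30, 14:00–16:30, 17:30–18:00, 19:00–19:30.
Thandi ∩ Isla: 14:00–16:00.
Thandi ∩ Isla ∩ Priya: 14:30–16:00.
Thandi ∩ Isla ∩ Priya ∩ Dana: 14:30–16:00.
Single common window of 90 minutes.

90 minutes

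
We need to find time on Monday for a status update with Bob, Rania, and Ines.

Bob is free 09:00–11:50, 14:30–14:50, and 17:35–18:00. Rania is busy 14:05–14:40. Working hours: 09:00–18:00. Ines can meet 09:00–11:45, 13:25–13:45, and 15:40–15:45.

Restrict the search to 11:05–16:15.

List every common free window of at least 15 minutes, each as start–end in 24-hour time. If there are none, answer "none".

11:05–11:45

Rania free within 09:00–18:00: 09:00–14:05, 14:40–18:00.
Bob ∩ Rania: 09:00–11:50, 14:40–14:50, 17:35–18:00.
Bob ∩ Rania ∩ Ines: 09:00–11:45.
Restricted to 11:05–16:15: 11:05–11:45.
Windows ≥ 15 min: 11:05–11:45.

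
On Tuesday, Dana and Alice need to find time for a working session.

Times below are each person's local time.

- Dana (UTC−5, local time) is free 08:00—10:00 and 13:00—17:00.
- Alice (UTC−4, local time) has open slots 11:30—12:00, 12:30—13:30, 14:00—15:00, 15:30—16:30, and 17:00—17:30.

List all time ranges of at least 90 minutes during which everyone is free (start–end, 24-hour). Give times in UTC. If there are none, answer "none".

none

Dana → UTC: 13:00–15:00, 18:00–22:00.
Alice → UTC: 15:30–16:00, 16:30–17:30, 18:00–19:00, 19:30–20:30, 21:00–21:30.
Dana ∩ Alice: 18:00–19:00, 19:30–20:30, 21:00–21:30.
Windows ≥ 90 min: (none).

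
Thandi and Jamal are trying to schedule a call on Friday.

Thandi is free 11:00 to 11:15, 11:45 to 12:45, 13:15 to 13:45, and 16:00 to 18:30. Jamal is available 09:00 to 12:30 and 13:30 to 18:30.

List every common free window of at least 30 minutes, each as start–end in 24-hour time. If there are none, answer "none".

Thandi ∩ Jamal: 11:00–11:15, 11:45–12:30, 13:30–13:45, 16:00–18:30.
Windows ≥ 30 min: 11:45–12:30, 16:00–18:30.

11:45–12:30, 16:00–18:30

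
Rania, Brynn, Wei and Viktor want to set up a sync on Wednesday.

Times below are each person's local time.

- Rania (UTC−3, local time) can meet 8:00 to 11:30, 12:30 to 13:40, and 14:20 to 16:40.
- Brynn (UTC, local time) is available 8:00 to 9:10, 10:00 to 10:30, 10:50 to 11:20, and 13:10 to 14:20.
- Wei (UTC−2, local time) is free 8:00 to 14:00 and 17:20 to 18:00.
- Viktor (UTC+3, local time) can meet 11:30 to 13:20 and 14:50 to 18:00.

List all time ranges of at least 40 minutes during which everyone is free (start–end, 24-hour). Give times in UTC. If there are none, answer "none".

13:10–14:20

Rania → UTC: 11:00–14:30, 15:30–16:40, 17:20–19:40.
Brynn → UTC: 08:00–09:10, 10:00–10:30, 10:50–11:20, 13:10–14:20.
Wei → UTC: 10:00–16:00, 19:20–20:00.
Viktor → UTC: 08:30–10:20, 11:50–15:00.
Rania ∩ Brynn: 11:00–11:20, 13:10–14:20.
Rania ∩ Brynn ∩ Wei: 11:00–11:20, 13:10–14:20.
Rania ∩ Brynn ∩ Wei ∩ Viktor: 13:10–14:20.
Windows ≥ 40 min: 13:10–14:20.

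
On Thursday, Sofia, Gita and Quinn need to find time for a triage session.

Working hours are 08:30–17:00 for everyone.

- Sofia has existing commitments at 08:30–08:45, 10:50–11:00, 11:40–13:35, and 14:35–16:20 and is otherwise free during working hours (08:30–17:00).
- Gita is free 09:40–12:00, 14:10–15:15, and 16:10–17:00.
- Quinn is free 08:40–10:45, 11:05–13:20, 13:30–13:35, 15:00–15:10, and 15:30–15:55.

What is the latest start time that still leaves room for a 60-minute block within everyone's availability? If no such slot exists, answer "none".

09:45

Sofia free within 08:30–17:00: 08:45–10:50, 11:00–11:40, 13:35–14:35, 16:20–17:00.
Sofia ∩ Gita: 09:40–10:50, 11:00–11:40, 14:10–14:35, 16:20–17:00.
Sofia ∩ Gita ∩ Quinn: 09:40–10:45, 11:05–11:40.
Windows ≥ 60 min: 09:40–10:45.
Latest start in the last window 09:40–10:45 is 10:45 − 60 min = 09:45.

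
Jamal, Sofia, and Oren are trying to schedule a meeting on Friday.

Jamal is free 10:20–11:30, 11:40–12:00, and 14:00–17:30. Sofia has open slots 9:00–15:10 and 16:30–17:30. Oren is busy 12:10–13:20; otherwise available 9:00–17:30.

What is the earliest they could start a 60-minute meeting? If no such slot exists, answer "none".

Oren free within 09:00–17:30: 09:00–12:10, 13:20–17:30.
Jamal ∩ Sofia: 10:20–11:30, 11:40–12:00, 14:00–15:10, 16:30–17:30.
Jamal ∩ Sofia ∩ Oren: 10:20–11:30, 11:40–12:00, 14:00–15:10, 16:30–17:30.
Windows ≥ 60 min: 10:20–11:30, 14:00–15:10, 16:30–17:30.
Earliest such window starts at 10:20.

10:20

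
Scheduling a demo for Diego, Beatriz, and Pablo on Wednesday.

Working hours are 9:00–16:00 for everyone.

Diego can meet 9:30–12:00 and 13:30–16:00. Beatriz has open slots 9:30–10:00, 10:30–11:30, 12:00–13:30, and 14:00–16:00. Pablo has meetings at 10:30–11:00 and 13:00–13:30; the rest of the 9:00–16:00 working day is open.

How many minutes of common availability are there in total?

180 minutes

Pablo free within 09:00–16:00: 09:00–10:30, 11:00–13:00, 13:30–16:00.
Diego ∩ Beatriz: 09:30–10:00, 10:30–11:30, 14:00–16:00.
Diego ∩ Beatriz ∩ Pablo: 09:30–10:00, 11:00–11:30, 14:00–16:00.
Total common minutes: 30 + 30 + 120 = 180.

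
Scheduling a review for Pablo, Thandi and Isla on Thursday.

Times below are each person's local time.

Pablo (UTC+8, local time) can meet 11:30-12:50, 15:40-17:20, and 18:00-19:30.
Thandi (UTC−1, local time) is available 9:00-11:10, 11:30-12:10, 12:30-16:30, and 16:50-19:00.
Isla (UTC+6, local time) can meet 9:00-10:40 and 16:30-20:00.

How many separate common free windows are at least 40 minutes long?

1

Pablo → UTC: 03:30–04:50, 07:40–09:20, 10:00–11:30.
Thandi → UTC: 10:00–12:10, 12:30–13:10, 13:30–17:30, 17:50–20:00.
Isla → UTC: 03:00–04:40, 10:30–14:00.
Pablo ∩ Thandi: 10:00–11:30.
Pablo ∩ Thandi ∩ Isla: 10:30–11:30.
Windows ≥ 40 min: 10:30–11:30.
That's 1 window.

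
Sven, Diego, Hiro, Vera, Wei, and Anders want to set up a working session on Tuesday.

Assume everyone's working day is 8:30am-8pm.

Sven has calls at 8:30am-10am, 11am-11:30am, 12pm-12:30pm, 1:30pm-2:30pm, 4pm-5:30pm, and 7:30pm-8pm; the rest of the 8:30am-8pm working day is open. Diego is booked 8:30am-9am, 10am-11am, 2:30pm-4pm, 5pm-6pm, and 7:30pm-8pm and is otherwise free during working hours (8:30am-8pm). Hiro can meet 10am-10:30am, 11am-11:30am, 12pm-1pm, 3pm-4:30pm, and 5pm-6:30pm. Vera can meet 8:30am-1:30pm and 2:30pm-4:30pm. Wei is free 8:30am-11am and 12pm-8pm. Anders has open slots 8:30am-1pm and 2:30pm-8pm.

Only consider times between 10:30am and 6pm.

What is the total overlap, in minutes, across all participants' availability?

Sven free within 08:30–20:00: 10:00–11:00, 11:30–12:00, 12:30–13:30, 14:30–16:00, 17:30–19:30.
Diego free within 08:30–20:00: 09:00–10:00, 11:00–14:30, 16:00–17:00, 18:00–19:30.
Sven ∩ Diego: 11:30–12:00, 12:30–13:30, 18:00–19:30.
Sven ∩ Diego ∩ Hiro: 12:30–13:00, 18:00–18:30.
Sven ∩ Diego ∩ Hiro ∩ Vera: 12:30–13:00.
Sven ∩ Diego ∩ Hiro ∩ Vera ∩ Wei: 12:30–13:00.
Sven ∩ Diego ∩ Hiro ∩ Vera ∩ Wei ∩ Anders: 12:30–13:00.
Restricted to 10:30–18:00: 12:30–13:00.
Total common minutes: 30.

30 minutes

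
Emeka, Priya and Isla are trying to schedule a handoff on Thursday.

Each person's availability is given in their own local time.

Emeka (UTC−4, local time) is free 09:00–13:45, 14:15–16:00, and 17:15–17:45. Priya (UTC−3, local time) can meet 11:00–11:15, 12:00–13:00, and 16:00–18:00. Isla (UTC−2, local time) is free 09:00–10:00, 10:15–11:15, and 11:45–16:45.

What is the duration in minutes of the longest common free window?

60 minutes

Emeka → UTC: 13:00–17:45, 18:15–20:00, 21:15–21:45.
Priya → UTC: 14:00–14:15, 15:00–16:00, 19:00–21:00.
Isla → UTC: 11:00–12:00, 12:15–13:15, 13:45–18:45.
Emeka ∩ Priya: 14:00–14:15, 15:00–16:00, 19:00–20:00.
Emeka ∩ Priya ∩ Isla: 14:00–14:15, 15:00–16:00.
Common window lengths: 15, 60 min; longest is 60.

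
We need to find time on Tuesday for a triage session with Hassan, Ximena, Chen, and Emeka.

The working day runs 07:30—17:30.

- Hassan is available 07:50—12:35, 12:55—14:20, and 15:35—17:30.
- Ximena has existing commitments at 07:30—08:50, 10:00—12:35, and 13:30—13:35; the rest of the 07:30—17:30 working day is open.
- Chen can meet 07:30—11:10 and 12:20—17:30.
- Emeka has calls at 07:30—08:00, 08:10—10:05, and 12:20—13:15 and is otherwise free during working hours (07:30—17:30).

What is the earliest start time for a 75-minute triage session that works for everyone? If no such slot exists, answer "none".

15:35

Ximena free within 07:30–17:30: 08:50–10:00, 12:35–13:30, 13:35–17:30.
Emeka free within 07:30–17:30: 08:00–08:10, 10:05–12:20, 13:15–17:30.
Hassan ∩ Ximena: 08:50–10:00, 12:55–13:30, 13:35–14:20, 15:35–17:30.
Hassan ∩ Ximena ∩ Chen: 08:50–10:00, 12:55–13:30, 13:35–14:20, 15:35–17:30.
Hassan ∩ Ximena ∩ Chen ∩ Emeka: 13:15–13:30, 13:35–14:20, 15:35–17:30.
Windows ≥ 75 min: 15:35–17:30.
Earliest such window starts at 15:35.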